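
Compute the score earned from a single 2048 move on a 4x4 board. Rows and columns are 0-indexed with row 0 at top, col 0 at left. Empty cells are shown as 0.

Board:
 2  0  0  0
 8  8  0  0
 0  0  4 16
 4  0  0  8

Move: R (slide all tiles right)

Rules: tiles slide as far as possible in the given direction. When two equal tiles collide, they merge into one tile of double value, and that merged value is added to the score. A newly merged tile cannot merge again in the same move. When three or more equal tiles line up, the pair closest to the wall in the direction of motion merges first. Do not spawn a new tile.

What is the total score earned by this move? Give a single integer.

Answer: 16

Derivation:
Slide right:
row 0: [2, 0, 0, 0] -> [0, 0, 0, 2]  score +0 (running 0)
row 1: [8, 8, 0, 0] -> [0, 0, 0, 16]  score +16 (running 16)
row 2: [0, 0, 4, 16] -> [0, 0, 4, 16]  score +0 (running 16)
row 3: [4, 0, 0, 8] -> [0, 0, 4, 8]  score +0 (running 16)
Board after move:
 0  0  0  2
 0  0  0 16
 0  0  4 16
 0  0  4  8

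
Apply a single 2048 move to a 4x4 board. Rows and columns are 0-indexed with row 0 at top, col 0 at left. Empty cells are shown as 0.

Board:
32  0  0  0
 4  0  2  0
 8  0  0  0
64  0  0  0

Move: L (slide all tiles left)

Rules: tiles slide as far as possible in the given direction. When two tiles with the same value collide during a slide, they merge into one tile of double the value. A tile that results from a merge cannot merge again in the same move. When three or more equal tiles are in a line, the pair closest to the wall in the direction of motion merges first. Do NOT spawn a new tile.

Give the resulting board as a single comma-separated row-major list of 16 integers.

Answer: 32, 0, 0, 0, 4, 2, 0, 0, 8, 0, 0, 0, 64, 0, 0, 0

Derivation:
Slide left:
row 0: [32, 0, 0, 0] -> [32, 0, 0, 0]
row 1: [4, 0, 2, 0] -> [4, 2, 0, 0]
row 2: [8, 0, 0, 0] -> [8, 0, 0, 0]
row 3: [64, 0, 0, 0] -> [64, 0, 0, 0]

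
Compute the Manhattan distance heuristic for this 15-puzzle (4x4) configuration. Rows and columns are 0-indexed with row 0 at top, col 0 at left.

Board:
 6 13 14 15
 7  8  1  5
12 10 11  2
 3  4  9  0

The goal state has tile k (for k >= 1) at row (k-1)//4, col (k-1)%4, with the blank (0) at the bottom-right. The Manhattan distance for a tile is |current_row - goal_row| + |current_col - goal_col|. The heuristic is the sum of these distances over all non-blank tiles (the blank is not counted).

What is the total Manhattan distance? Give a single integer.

Answer: 44

Derivation:
Tile 6: at (0,0), goal (1,1), distance |0-1|+|0-1| = 2
Tile 13: at (0,1), goal (3,0), distance |0-3|+|1-0| = 4
Tile 14: at (0,2), goal (3,1), distance |0-3|+|2-1| = 4
Tile 15: at (0,3), goal (3,2), distance |0-3|+|3-2| = 4
Tile 7: at (1,0), goal (1,2), distance |1-1|+|0-2| = 2
Tile 8: at (1,1), goal (1,3), distance |1-1|+|1-3| = 2
Tile 1: at (1,2), goal (0,0), distance |1-0|+|2-0| = 3
Tile 5: at (1,3), goal (1,0), distance |1-1|+|3-0| = 3
Tile 12: at (2,0), goal (2,3), distance |2-2|+|0-3| = 3
Tile 10: at (2,1), goal (2,1), distance |2-2|+|1-1| = 0
Tile 11: at (2,2), goal (2,2), distance |2-2|+|2-2| = 0
Tile 2: at (2,3), goal (0,1), distance |2-0|+|3-1| = 4
Tile 3: at (3,0), goal (0,2), distance |3-0|+|0-2| = 5
Tile 4: at (3,1), goal (0,3), distance |3-0|+|1-3| = 5
Tile 9: at (3,2), goal (2,0), distance |3-2|+|2-0| = 3
Sum: 2 + 4 + 4 + 4 + 2 + 2 + 3 + 3 + 3 + 0 + 0 + 4 + 5 + 5 + 3 = 44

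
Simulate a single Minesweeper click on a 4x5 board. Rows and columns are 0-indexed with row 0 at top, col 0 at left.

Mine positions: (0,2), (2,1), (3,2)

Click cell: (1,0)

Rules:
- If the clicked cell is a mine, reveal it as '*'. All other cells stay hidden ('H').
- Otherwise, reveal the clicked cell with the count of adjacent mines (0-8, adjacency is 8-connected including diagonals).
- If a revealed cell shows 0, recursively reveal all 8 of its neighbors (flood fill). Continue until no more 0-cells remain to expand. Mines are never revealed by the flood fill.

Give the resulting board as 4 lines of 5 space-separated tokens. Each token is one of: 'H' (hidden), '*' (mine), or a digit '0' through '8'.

H H H H H
1 H H H H
H H H H H
H H H H H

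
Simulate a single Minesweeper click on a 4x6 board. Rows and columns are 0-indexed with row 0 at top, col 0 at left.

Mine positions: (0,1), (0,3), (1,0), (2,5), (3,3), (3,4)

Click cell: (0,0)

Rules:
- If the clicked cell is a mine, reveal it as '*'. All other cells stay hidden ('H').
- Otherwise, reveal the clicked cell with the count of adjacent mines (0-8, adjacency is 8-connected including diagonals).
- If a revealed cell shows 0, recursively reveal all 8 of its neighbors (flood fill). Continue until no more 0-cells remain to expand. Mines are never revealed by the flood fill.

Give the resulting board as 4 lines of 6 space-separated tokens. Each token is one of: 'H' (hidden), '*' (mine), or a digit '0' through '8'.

2 H H H H H
H H H H H H
H H H H H H
H H H H H H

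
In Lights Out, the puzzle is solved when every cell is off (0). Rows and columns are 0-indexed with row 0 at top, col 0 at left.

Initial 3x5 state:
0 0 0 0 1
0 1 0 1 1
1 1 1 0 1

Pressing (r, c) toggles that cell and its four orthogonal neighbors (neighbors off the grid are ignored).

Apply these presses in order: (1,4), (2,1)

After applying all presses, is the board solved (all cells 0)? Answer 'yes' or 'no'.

After press 1 at (1,4):
0 0 0 0 0
0 1 0 0 0
1 1 1 0 0

After press 2 at (2,1):
0 0 0 0 0
0 0 0 0 0
0 0 0 0 0

Lights still on: 0

Answer: yes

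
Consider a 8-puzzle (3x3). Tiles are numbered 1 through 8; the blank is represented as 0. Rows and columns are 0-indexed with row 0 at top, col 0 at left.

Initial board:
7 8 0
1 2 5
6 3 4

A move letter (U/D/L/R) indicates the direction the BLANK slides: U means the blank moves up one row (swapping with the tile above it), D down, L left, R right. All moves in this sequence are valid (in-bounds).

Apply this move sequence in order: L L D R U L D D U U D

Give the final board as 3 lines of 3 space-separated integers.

Answer: 2 1 8
0 7 5
6 3 4

Derivation:
After move 1 (L):
7 0 8
1 2 5
6 3 4

After move 2 (L):
0 7 8
1 2 5
6 3 4

After move 3 (D):
1 7 8
0 2 5
6 3 4

After move 4 (R):
1 7 8
2 0 5
6 3 4

After move 5 (U):
1 0 8
2 7 5
6 3 4

After move 6 (L):
0 1 8
2 7 5
6 3 4

After move 7 (D):
2 1 8
0 7 5
6 3 4

After move 8 (D):
2 1 8
6 7 5
0 3 4

After move 9 (U):
2 1 8
0 7 5
6 3 4

After move 10 (U):
0 1 8
2 7 5
6 3 4

After move 11 (D):
2 1 8
0 7 5
6 3 4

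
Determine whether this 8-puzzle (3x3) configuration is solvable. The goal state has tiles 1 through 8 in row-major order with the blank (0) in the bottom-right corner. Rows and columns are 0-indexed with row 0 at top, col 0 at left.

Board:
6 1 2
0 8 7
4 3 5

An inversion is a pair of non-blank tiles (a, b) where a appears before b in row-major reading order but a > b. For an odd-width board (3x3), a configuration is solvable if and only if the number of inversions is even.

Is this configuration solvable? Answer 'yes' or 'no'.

Inversions (pairs i<j in row-major order where tile[i] > tile[j] > 0): 13
13 is odd, so the puzzle is not solvable.

Answer: no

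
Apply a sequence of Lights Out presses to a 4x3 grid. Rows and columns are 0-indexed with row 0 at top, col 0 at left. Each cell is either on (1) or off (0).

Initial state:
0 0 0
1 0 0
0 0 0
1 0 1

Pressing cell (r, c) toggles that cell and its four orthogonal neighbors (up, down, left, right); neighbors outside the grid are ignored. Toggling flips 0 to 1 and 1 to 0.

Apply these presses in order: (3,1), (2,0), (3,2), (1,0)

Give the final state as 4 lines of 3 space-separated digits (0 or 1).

Answer: 1 0 0
1 1 0
0 0 1
1 0 1

Derivation:
After press 1 at (3,1):
0 0 0
1 0 0
0 1 0
0 1 0

After press 2 at (2,0):
0 0 0
0 0 0
1 0 0
1 1 0

After press 3 at (3,2):
0 0 0
0 0 0
1 0 1
1 0 1

After press 4 at (1,0):
1 0 0
1 1 0
0 0 1
1 0 1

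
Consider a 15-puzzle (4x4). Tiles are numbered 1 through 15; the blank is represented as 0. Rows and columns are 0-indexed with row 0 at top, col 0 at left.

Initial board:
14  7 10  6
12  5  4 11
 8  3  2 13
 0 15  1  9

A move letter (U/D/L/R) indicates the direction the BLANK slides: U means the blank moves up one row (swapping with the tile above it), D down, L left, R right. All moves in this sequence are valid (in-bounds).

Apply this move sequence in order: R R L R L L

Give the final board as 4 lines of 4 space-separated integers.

Answer: 14  7 10  6
12  5  4 11
 8  3  2 13
 0 15  1  9

Derivation:
After move 1 (R):
14  7 10  6
12  5  4 11
 8  3  2 13
15  0  1  9

After move 2 (R):
14  7 10  6
12  5  4 11
 8  3  2 13
15  1  0  9

After move 3 (L):
14  7 10  6
12  5  4 11
 8  3  2 13
15  0  1  9

After move 4 (R):
14  7 10  6
12  5  4 11
 8  3  2 13
15  1  0  9

After move 5 (L):
14  7 10  6
12  5  4 11
 8  3  2 13
15  0  1  9

After move 6 (L):
14  7 10  6
12  5  4 11
 8  3  2 13
 0 15  1  9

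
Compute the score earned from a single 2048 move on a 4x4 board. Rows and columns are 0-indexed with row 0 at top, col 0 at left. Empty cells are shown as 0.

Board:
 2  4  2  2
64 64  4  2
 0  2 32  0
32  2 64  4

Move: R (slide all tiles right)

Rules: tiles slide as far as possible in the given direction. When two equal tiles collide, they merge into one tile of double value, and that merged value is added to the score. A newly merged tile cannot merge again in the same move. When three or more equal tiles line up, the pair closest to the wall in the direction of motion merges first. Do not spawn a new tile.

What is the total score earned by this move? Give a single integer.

Answer: 132

Derivation:
Slide right:
row 0: [2, 4, 2, 2] -> [0, 2, 4, 4]  score +4 (running 4)
row 1: [64, 64, 4, 2] -> [0, 128, 4, 2]  score +128 (running 132)
row 2: [0, 2, 32, 0] -> [0, 0, 2, 32]  score +0 (running 132)
row 3: [32, 2, 64, 4] -> [32, 2, 64, 4]  score +0 (running 132)
Board after move:
  0   2   4   4
  0 128   4   2
  0   0   2  32
 32   2  64   4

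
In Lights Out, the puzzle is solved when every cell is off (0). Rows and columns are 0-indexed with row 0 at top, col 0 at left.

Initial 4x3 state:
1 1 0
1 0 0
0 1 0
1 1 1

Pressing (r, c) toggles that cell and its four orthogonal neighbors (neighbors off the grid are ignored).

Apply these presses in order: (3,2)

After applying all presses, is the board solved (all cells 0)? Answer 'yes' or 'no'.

Answer: no

Derivation:
After press 1 at (3,2):
1 1 0
1 0 0
0 1 1
1 0 0

Lights still on: 6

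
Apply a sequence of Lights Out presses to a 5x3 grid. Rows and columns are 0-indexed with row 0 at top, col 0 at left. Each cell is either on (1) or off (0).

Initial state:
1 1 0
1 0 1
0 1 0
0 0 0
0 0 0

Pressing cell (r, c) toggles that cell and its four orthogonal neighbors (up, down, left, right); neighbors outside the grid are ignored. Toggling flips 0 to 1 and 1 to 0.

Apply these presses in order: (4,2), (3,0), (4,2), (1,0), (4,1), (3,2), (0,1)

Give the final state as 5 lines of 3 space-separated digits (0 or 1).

Answer: 1 0 1
0 0 1
0 1 1
1 1 1
0 1 0

Derivation:
After press 1 at (4,2):
1 1 0
1 0 1
0 1 0
0 0 1
0 1 1

After press 2 at (3,0):
1 1 0
1 0 1
1 1 0
1 1 1
1 1 1

After press 3 at (4,2):
1 1 0
1 0 1
1 1 0
1 1 0
1 0 0

After press 4 at (1,0):
0 1 0
0 1 1
0 1 0
1 1 0
1 0 0

After press 5 at (4,1):
0 1 0
0 1 1
0 1 0
1 0 0
0 1 1

After press 6 at (3,2):
0 1 0
0 1 1
0 1 1
1 1 1
0 1 0

After press 7 at (0,1):
1 0 1
0 0 1
0 1 1
1 1 1
0 1 0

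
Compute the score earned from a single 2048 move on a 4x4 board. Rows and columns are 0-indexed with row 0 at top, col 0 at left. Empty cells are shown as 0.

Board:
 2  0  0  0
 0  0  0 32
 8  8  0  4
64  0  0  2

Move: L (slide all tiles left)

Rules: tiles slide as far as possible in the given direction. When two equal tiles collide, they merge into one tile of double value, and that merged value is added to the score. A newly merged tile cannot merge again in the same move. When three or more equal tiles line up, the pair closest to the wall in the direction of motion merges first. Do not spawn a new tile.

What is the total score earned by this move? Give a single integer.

Slide left:
row 0: [2, 0, 0, 0] -> [2, 0, 0, 0]  score +0 (running 0)
row 1: [0, 0, 0, 32] -> [32, 0, 0, 0]  score +0 (running 0)
row 2: [8, 8, 0, 4] -> [16, 4, 0, 0]  score +16 (running 16)
row 3: [64, 0, 0, 2] -> [64, 2, 0, 0]  score +0 (running 16)
Board after move:
 2  0  0  0
32  0  0  0
16  4  0  0
64  2  0  0

Answer: 16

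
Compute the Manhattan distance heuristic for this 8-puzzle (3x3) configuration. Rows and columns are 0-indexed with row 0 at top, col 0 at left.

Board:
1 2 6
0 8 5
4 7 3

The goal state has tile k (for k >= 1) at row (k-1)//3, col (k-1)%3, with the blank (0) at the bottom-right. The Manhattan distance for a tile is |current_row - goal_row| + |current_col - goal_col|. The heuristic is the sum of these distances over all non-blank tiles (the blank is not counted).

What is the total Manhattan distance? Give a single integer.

Tile 1: at (0,0), goal (0,0), distance |0-0|+|0-0| = 0
Tile 2: at (0,1), goal (0,1), distance |0-0|+|1-1| = 0
Tile 6: at (0,2), goal (1,2), distance |0-1|+|2-2| = 1
Tile 8: at (1,1), goal (2,1), distance |1-2|+|1-1| = 1
Tile 5: at (1,2), goal (1,1), distance |1-1|+|2-1| = 1
Tile 4: at (2,0), goal (1,0), distance |2-1|+|0-0| = 1
Tile 7: at (2,1), goal (2,0), distance |2-2|+|1-0| = 1
Tile 3: at (2,2), goal (0,2), distance |2-0|+|2-2| = 2
Sum: 0 + 0 + 1 + 1 + 1 + 1 + 1 + 2 = 7

Answer: 7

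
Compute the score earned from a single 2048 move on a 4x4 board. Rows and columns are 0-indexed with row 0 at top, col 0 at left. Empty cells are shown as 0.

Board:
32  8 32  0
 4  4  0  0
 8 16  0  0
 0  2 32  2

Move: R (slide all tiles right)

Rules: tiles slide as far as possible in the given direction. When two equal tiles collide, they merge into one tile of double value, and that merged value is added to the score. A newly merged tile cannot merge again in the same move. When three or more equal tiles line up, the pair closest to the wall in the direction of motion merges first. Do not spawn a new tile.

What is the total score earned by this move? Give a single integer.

Answer: 8

Derivation:
Slide right:
row 0: [32, 8, 32, 0] -> [0, 32, 8, 32]  score +0 (running 0)
row 1: [4, 4, 0, 0] -> [0, 0, 0, 8]  score +8 (running 8)
row 2: [8, 16, 0, 0] -> [0, 0, 8, 16]  score +0 (running 8)
row 3: [0, 2, 32, 2] -> [0, 2, 32, 2]  score +0 (running 8)
Board after move:
 0 32  8 32
 0  0  0  8
 0  0  8 16
 0  2 32  2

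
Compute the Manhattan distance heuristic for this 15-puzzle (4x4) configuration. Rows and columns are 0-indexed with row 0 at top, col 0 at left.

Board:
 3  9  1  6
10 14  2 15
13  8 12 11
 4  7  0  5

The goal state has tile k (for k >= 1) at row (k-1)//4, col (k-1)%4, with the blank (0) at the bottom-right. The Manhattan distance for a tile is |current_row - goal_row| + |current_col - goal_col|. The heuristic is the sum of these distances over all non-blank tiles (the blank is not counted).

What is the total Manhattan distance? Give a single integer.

Tile 3: (0,0)->(0,2) = 2
Tile 9: (0,1)->(2,0) = 3
Tile 1: (0,2)->(0,0) = 2
Tile 6: (0,3)->(1,1) = 3
Tile 10: (1,0)->(2,1) = 2
Tile 14: (1,1)->(3,1) = 2
Tile 2: (1,2)->(0,1) = 2
Tile 15: (1,3)->(3,2) = 3
Tile 13: (2,0)->(3,0) = 1
Tile 8: (2,1)->(1,3) = 3
Tile 12: (2,2)->(2,3) = 1
Tile 11: (2,3)->(2,2) = 1
Tile 4: (3,0)->(0,3) = 6
Tile 7: (3,1)->(1,2) = 3
Tile 5: (3,3)->(1,0) = 5
Sum: 2 + 3 + 2 + 3 + 2 + 2 + 2 + 3 + 1 + 3 + 1 + 1 + 6 + 3 + 5 = 39

Answer: 39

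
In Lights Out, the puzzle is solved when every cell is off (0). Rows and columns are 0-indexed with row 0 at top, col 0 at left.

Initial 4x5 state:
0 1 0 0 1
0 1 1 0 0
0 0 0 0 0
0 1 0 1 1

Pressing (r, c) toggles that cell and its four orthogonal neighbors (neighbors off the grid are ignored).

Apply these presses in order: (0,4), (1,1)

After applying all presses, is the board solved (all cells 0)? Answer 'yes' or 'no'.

After press 1 at (0,4):
0 1 0 1 0
0 1 1 0 1
0 0 0 0 0
0 1 0 1 1

After press 2 at (1,1):
0 0 0 1 0
1 0 0 0 1
0 1 0 0 0
0 1 0 1 1

Lights still on: 7

Answer: no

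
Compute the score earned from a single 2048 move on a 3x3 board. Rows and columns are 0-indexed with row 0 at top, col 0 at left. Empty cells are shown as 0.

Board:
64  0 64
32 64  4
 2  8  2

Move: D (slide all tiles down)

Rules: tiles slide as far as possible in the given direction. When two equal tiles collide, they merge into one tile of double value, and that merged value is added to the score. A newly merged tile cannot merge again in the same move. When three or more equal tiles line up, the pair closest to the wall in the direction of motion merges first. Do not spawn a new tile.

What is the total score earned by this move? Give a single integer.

Slide down:
col 0: [64, 32, 2] -> [64, 32, 2]  score +0 (running 0)
col 1: [0, 64, 8] -> [0, 64, 8]  score +0 (running 0)
col 2: [64, 4, 2] -> [64, 4, 2]  score +0 (running 0)
Board after move:
64  0 64
32 64  4
 2  8  2

Answer: 0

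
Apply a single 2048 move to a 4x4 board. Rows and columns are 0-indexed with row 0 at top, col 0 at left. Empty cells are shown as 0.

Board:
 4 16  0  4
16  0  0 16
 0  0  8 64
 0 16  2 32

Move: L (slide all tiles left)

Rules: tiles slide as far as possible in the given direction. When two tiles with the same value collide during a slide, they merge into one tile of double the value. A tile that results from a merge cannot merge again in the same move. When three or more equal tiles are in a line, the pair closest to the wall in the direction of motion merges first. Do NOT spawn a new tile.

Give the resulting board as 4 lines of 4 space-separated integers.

Answer:  4 16  4  0
32  0  0  0
 8 64  0  0
16  2 32  0

Derivation:
Slide left:
row 0: [4, 16, 0, 4] -> [4, 16, 4, 0]
row 1: [16, 0, 0, 16] -> [32, 0, 0, 0]
row 2: [0, 0, 8, 64] -> [8, 64, 0, 0]
row 3: [0, 16, 2, 32] -> [16, 2, 32, 0]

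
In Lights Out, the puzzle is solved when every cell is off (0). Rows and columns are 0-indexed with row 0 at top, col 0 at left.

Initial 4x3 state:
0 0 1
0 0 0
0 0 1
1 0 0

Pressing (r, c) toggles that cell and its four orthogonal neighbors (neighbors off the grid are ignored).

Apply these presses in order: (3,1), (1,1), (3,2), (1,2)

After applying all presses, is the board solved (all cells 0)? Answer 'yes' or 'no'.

After press 1 at (3,1):
0 0 1
0 0 0
0 1 1
0 1 1

After press 2 at (1,1):
0 1 1
1 1 1
0 0 1
0 1 1

After press 3 at (3,2):
0 1 1
1 1 1
0 0 0
0 0 0

After press 4 at (1,2):
0 1 0
1 0 0
0 0 1
0 0 0

Lights still on: 3

Answer: no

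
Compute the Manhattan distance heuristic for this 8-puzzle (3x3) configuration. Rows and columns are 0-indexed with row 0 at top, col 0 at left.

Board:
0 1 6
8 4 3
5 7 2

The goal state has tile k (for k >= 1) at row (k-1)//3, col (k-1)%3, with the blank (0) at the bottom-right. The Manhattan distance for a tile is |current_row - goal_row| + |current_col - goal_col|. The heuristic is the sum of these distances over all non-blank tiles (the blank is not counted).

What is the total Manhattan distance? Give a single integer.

Tile 1: (0,1)->(0,0) = 1
Tile 6: (0,2)->(1,2) = 1
Tile 8: (1,0)->(2,1) = 2
Tile 4: (1,1)->(1,0) = 1
Tile 3: (1,2)->(0,2) = 1
Tile 5: (2,0)->(1,1) = 2
Tile 7: (2,1)->(2,0) = 1
Tile 2: (2,2)->(0,1) = 3
Sum: 1 + 1 + 2 + 1 + 1 + 2 + 1 + 3 = 12

Answer: 12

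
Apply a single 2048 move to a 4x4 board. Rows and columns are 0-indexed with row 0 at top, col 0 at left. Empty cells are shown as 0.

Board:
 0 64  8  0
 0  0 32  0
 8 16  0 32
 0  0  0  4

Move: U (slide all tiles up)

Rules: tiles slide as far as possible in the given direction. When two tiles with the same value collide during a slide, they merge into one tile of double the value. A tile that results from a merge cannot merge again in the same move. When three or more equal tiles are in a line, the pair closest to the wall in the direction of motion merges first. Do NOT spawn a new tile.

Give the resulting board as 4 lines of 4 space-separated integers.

Answer:  8 64  8 32
 0 16 32  4
 0  0  0  0
 0  0  0  0

Derivation:
Slide up:
col 0: [0, 0, 8, 0] -> [8, 0, 0, 0]
col 1: [64, 0, 16, 0] -> [64, 16, 0, 0]
col 2: [8, 32, 0, 0] -> [8, 32, 0, 0]
col 3: [0, 0, 32, 4] -> [32, 4, 0, 0]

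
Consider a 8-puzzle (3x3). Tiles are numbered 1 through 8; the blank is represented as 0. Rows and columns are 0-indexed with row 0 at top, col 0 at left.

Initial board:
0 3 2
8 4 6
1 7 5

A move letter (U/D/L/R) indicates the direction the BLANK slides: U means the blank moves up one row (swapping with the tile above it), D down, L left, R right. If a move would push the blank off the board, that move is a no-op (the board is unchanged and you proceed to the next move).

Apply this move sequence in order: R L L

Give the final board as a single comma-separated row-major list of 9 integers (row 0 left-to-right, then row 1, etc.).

After move 1 (R):
3 0 2
8 4 6
1 7 5

After move 2 (L):
0 3 2
8 4 6
1 7 5

After move 3 (L):
0 3 2
8 4 6
1 7 5

Answer: 0, 3, 2, 8, 4, 6, 1, 7, 5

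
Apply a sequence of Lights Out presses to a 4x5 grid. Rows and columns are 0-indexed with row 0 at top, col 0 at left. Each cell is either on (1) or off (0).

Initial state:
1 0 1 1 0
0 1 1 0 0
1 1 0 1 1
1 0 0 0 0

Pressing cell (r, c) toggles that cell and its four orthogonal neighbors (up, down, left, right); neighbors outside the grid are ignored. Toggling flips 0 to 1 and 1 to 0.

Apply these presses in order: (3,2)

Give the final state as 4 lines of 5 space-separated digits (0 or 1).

After press 1 at (3,2):
1 0 1 1 0
0 1 1 0 0
1 1 1 1 1
1 1 1 1 0

Answer: 1 0 1 1 0
0 1 1 0 0
1 1 1 1 1
1 1 1 1 0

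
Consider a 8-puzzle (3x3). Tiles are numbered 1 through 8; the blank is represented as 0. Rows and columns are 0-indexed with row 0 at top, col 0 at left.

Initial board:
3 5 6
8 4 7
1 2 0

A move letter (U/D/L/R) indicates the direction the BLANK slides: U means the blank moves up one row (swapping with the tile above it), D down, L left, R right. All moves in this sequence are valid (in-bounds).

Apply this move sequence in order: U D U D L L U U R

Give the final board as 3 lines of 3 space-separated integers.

After move 1 (U):
3 5 6
8 4 0
1 2 7

After move 2 (D):
3 5 6
8 4 7
1 2 0

After move 3 (U):
3 5 6
8 4 0
1 2 7

After move 4 (D):
3 5 6
8 4 7
1 2 0

After move 5 (L):
3 5 6
8 4 7
1 0 2

After move 6 (L):
3 5 6
8 4 7
0 1 2

After move 7 (U):
3 5 6
0 4 7
8 1 2

After move 8 (U):
0 5 6
3 4 7
8 1 2

After move 9 (R):
5 0 6
3 4 7
8 1 2

Answer: 5 0 6
3 4 7
8 1 2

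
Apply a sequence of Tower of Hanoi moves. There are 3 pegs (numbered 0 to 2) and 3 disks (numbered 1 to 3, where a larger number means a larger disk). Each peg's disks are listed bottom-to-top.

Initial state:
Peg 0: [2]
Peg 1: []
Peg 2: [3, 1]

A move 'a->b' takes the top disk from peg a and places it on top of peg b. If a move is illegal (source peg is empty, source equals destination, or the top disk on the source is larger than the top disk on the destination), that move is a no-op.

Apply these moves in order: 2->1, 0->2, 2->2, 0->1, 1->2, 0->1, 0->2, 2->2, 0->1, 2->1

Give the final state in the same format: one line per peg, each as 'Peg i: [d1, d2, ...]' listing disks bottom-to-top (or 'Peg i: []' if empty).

Answer: Peg 0: []
Peg 1: [1]
Peg 2: [3, 2]

Derivation:
After move 1 (2->1):
Peg 0: [2]
Peg 1: [1]
Peg 2: [3]

After move 2 (0->2):
Peg 0: []
Peg 1: [1]
Peg 2: [3, 2]

After move 3 (2->2):
Peg 0: []
Peg 1: [1]
Peg 2: [3, 2]

After move 4 (0->1):
Peg 0: []
Peg 1: [1]
Peg 2: [3, 2]

After move 5 (1->2):
Peg 0: []
Peg 1: []
Peg 2: [3, 2, 1]

After move 6 (0->1):
Peg 0: []
Peg 1: []
Peg 2: [3, 2, 1]

After move 7 (0->2):
Peg 0: []
Peg 1: []
Peg 2: [3, 2, 1]

After move 8 (2->2):
Peg 0: []
Peg 1: []
Peg 2: [3, 2, 1]

After move 9 (0->1):
Peg 0: []
Peg 1: []
Peg 2: [3, 2, 1]

After move 10 (2->1):
Peg 0: []
Peg 1: [1]
Peg 2: [3, 2]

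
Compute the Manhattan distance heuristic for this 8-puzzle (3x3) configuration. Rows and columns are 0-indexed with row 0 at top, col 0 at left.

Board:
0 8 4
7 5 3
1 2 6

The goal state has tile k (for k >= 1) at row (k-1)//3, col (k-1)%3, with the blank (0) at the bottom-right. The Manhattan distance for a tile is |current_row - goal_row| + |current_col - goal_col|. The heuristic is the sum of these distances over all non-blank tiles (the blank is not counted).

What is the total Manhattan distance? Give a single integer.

Tile 8: (0,1)->(2,1) = 2
Tile 4: (0,2)->(1,0) = 3
Tile 7: (1,0)->(2,0) = 1
Tile 5: (1,1)->(1,1) = 0
Tile 3: (1,2)->(0,2) = 1
Tile 1: (2,0)->(0,0) = 2
Tile 2: (2,1)->(0,1) = 2
Tile 6: (2,2)->(1,2) = 1
Sum: 2 + 3 + 1 + 0 + 1 + 2 + 2 + 1 = 12

Answer: 12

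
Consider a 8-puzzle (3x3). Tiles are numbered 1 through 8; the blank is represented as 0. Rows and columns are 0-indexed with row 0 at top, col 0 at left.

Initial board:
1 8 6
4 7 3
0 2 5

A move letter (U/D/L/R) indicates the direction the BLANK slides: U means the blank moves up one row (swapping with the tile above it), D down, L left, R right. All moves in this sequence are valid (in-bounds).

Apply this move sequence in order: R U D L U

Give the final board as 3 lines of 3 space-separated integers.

After move 1 (R):
1 8 6
4 7 3
2 0 5

After move 2 (U):
1 8 6
4 0 3
2 7 5

After move 3 (D):
1 8 6
4 7 3
2 0 5

After move 4 (L):
1 8 6
4 7 3
0 2 5

After move 5 (U):
1 8 6
0 7 3
4 2 5

Answer: 1 8 6
0 7 3
4 2 5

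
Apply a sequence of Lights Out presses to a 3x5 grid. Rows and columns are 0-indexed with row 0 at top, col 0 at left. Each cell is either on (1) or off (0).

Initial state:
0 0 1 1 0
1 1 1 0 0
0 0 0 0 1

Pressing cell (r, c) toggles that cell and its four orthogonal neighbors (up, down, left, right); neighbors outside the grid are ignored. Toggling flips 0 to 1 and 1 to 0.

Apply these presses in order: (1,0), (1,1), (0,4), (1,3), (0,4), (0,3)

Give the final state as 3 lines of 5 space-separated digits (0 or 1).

After press 1 at (1,0):
1 0 1 1 0
0 0 1 0 0
1 0 0 0 1

After press 2 at (1,1):
1 1 1 1 0
1 1 0 0 0
1 1 0 0 1

After press 3 at (0,4):
1 1 1 0 1
1 1 0 0 1
1 1 0 0 1

After press 4 at (1,3):
1 1 1 1 1
1 1 1 1 0
1 1 0 1 1

After press 5 at (0,4):
1 1 1 0 0
1 1 1 1 1
1 1 0 1 1

After press 6 at (0,3):
1 1 0 1 1
1 1 1 0 1
1 1 0 1 1

Answer: 1 1 0 1 1
1 1 1 0 1
1 1 0 1 1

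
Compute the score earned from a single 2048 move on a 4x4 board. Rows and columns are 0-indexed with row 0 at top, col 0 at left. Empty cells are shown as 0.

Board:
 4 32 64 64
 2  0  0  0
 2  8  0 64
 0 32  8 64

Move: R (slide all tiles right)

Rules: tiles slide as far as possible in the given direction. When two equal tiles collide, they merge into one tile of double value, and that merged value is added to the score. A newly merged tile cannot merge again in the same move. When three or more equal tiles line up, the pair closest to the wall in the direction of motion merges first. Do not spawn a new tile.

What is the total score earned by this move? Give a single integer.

Slide right:
row 0: [4, 32, 64, 64] -> [0, 4, 32, 128]  score +128 (running 128)
row 1: [2, 0, 0, 0] -> [0, 0, 0, 2]  score +0 (running 128)
row 2: [2, 8, 0, 64] -> [0, 2, 8, 64]  score +0 (running 128)
row 3: [0, 32, 8, 64] -> [0, 32, 8, 64]  score +0 (running 128)
Board after move:
  0   4  32 128
  0   0   0   2
  0   2   8  64
  0  32   8  64

Answer: 128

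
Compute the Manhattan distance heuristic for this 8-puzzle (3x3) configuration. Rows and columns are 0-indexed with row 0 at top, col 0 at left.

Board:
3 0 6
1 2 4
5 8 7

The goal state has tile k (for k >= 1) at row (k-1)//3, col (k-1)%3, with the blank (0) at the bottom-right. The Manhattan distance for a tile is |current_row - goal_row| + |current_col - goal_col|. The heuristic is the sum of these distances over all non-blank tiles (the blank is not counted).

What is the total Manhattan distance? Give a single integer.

Tile 3: (0,0)->(0,2) = 2
Tile 6: (0,2)->(1,2) = 1
Tile 1: (1,0)->(0,0) = 1
Tile 2: (1,1)->(0,1) = 1
Tile 4: (1,2)->(1,0) = 2
Tile 5: (2,0)->(1,1) = 2
Tile 8: (2,1)->(2,1) = 0
Tile 7: (2,2)->(2,0) = 2
Sum: 2 + 1 + 1 + 1 + 2 + 2 + 0 + 2 = 11

Answer: 11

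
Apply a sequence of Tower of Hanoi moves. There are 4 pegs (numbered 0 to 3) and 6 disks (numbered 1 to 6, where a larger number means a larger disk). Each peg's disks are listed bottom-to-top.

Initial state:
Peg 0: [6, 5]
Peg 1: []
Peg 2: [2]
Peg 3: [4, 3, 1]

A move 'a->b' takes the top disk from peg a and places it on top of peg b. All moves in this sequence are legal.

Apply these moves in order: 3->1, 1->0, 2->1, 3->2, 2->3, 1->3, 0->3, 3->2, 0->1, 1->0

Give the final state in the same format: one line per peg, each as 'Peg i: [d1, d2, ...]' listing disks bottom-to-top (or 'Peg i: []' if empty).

Answer: Peg 0: [6, 5]
Peg 1: []
Peg 2: [1]
Peg 3: [4, 3, 2]

Derivation:
After move 1 (3->1):
Peg 0: [6, 5]
Peg 1: [1]
Peg 2: [2]
Peg 3: [4, 3]

After move 2 (1->0):
Peg 0: [6, 5, 1]
Peg 1: []
Peg 2: [2]
Peg 3: [4, 3]

After move 3 (2->1):
Peg 0: [6, 5, 1]
Peg 1: [2]
Peg 2: []
Peg 3: [4, 3]

After move 4 (3->2):
Peg 0: [6, 5, 1]
Peg 1: [2]
Peg 2: [3]
Peg 3: [4]

After move 5 (2->3):
Peg 0: [6, 5, 1]
Peg 1: [2]
Peg 2: []
Peg 3: [4, 3]

After move 6 (1->3):
Peg 0: [6, 5, 1]
Peg 1: []
Peg 2: []
Peg 3: [4, 3, 2]

After move 7 (0->3):
Peg 0: [6, 5]
Peg 1: []
Peg 2: []
Peg 3: [4, 3, 2, 1]

After move 8 (3->2):
Peg 0: [6, 5]
Peg 1: []
Peg 2: [1]
Peg 3: [4, 3, 2]

After move 9 (0->1):
Peg 0: [6]
Peg 1: [5]
Peg 2: [1]
Peg 3: [4, 3, 2]

After move 10 (1->0):
Peg 0: [6, 5]
Peg 1: []
Peg 2: [1]
Peg 3: [4, 3, 2]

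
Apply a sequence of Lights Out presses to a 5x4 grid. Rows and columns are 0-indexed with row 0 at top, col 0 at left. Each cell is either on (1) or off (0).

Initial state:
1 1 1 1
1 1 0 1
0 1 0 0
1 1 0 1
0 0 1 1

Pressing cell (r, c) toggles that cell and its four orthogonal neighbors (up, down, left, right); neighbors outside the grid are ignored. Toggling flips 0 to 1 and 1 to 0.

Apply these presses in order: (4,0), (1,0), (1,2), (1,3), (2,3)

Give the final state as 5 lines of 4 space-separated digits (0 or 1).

Answer: 0 1 0 0
0 1 0 0
1 1 0 0
0 1 0 0
1 1 1 1

Derivation:
After press 1 at (4,0):
1 1 1 1
1 1 0 1
0 1 0 0
0 1 0 1
1 1 1 1

After press 2 at (1,0):
0 1 1 1
0 0 0 1
1 1 0 0
0 1 0 1
1 1 1 1

After press 3 at (1,2):
0 1 0 1
0 1 1 0
1 1 1 0
0 1 0 1
1 1 1 1

After press 4 at (1,3):
0 1 0 0
0 1 0 1
1 1 1 1
0 1 0 1
1 1 1 1

After press 5 at (2,3):
0 1 0 0
0 1 0 0
1 1 0 0
0 1 0 0
1 1 1 1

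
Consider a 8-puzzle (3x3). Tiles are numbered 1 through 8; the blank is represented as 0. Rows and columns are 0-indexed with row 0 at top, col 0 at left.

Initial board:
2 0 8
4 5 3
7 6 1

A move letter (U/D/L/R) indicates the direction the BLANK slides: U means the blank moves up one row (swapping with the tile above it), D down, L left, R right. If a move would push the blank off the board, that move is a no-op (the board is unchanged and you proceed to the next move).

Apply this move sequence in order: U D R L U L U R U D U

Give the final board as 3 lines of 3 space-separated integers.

After move 1 (U):
2 0 8
4 5 3
7 6 1

After move 2 (D):
2 5 8
4 0 3
7 6 1

After move 3 (R):
2 5 8
4 3 0
7 6 1

After move 4 (L):
2 5 8
4 0 3
7 6 1

After move 5 (U):
2 0 8
4 5 3
7 6 1

After move 6 (L):
0 2 8
4 5 3
7 6 1

After move 7 (U):
0 2 8
4 5 3
7 6 1

After move 8 (R):
2 0 8
4 5 3
7 6 1

After move 9 (U):
2 0 8
4 5 3
7 6 1

After move 10 (D):
2 5 8
4 0 3
7 6 1

After move 11 (U):
2 0 8
4 5 3
7 6 1

Answer: 2 0 8
4 5 3
7 6 1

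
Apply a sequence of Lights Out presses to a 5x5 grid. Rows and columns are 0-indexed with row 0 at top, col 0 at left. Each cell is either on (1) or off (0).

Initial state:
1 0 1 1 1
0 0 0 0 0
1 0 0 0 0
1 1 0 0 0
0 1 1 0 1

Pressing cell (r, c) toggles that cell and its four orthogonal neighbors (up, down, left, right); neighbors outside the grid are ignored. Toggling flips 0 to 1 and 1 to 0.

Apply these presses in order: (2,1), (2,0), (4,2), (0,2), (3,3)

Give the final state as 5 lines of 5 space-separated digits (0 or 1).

Answer: 1 1 0 0 1
1 1 1 0 0
1 0 1 1 0
0 0 0 1 1
0 0 0 0 1

Derivation:
After press 1 at (2,1):
1 0 1 1 1
0 1 0 0 0
0 1 1 0 0
1 0 0 0 0
0 1 1 0 1

After press 2 at (2,0):
1 0 1 1 1
1 1 0 0 0
1 0 1 0 0
0 0 0 0 0
0 1 1 0 1

After press 3 at (4,2):
1 0 1 1 1
1 1 0 0 0
1 0 1 0 0
0 0 1 0 0
0 0 0 1 1

After press 4 at (0,2):
1 1 0 0 1
1 1 1 0 0
1 0 1 0 0
0 0 1 0 0
0 0 0 1 1

After press 5 at (3,3):
1 1 0 0 1
1 1 1 0 0
1 0 1 1 0
0 0 0 1 1
0 0 0 0 1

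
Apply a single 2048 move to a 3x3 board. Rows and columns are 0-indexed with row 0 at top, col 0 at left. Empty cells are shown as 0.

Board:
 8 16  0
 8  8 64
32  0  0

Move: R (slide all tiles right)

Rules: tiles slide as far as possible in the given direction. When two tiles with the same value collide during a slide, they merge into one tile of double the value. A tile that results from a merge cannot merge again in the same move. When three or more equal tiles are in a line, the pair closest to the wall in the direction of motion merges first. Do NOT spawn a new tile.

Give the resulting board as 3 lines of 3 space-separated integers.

Slide right:
row 0: [8, 16, 0] -> [0, 8, 16]
row 1: [8, 8, 64] -> [0, 16, 64]
row 2: [32, 0, 0] -> [0, 0, 32]

Answer:  0  8 16
 0 16 64
 0  0 32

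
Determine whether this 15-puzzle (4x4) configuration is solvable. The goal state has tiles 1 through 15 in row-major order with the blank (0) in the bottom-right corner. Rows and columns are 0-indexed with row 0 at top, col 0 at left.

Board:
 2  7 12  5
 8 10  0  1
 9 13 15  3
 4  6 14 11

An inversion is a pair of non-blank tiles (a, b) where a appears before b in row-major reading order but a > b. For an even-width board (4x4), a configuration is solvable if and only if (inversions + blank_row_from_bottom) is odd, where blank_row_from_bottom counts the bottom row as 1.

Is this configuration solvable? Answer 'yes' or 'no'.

Inversions: 40
Blank is in row 1 (0-indexed from top), which is row 3 counting from the bottom (bottom = 1).
40 + 3 = 43, which is odd, so the puzzle is solvable.

Answer: yes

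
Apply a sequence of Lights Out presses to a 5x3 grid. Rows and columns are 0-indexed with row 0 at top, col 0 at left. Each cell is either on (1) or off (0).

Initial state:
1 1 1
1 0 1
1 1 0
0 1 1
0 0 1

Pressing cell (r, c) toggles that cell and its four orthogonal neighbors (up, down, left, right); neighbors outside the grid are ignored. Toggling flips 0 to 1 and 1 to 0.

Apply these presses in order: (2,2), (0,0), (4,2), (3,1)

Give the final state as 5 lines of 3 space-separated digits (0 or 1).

Answer: 0 0 1
0 0 0
1 1 1
1 0 0
0 0 0

Derivation:
After press 1 at (2,2):
1 1 1
1 0 0
1 0 1
0 1 0
0 0 1

After press 2 at (0,0):
0 0 1
0 0 0
1 0 1
0 1 0
0 0 1

After press 3 at (4,2):
0 0 1
0 0 0
1 0 1
0 1 1
0 1 0

After press 4 at (3,1):
0 0 1
0 0 0
1 1 1
1 0 0
0 0 0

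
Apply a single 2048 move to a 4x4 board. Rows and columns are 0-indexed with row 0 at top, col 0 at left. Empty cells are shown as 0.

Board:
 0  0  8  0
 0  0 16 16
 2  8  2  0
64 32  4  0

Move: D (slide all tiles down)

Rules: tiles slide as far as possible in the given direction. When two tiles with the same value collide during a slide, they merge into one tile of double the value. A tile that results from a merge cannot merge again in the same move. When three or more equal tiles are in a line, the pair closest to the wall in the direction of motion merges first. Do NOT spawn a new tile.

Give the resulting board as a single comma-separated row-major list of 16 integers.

Answer: 0, 0, 8, 0, 0, 0, 16, 0, 2, 8, 2, 0, 64, 32, 4, 16

Derivation:
Slide down:
col 0: [0, 0, 2, 64] -> [0, 0, 2, 64]
col 1: [0, 0, 8, 32] -> [0, 0, 8, 32]
col 2: [8, 16, 2, 4] -> [8, 16, 2, 4]
col 3: [0, 16, 0, 0] -> [0, 0, 0, 16]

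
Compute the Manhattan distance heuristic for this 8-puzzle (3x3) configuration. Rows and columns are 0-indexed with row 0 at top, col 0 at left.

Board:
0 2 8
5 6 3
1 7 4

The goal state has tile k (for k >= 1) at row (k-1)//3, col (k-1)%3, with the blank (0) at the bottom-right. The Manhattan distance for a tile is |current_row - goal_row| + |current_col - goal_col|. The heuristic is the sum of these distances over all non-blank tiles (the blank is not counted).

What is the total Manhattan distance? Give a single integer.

Answer: 12

Derivation:
Tile 2: at (0,1), goal (0,1), distance |0-0|+|1-1| = 0
Tile 8: at (0,2), goal (2,1), distance |0-2|+|2-1| = 3
Tile 5: at (1,0), goal (1,1), distance |1-1|+|0-1| = 1
Tile 6: at (1,1), goal (1,2), distance |1-1|+|1-2| = 1
Tile 3: at (1,2), goal (0,2), distance |1-0|+|2-2| = 1
Tile 1: at (2,0), goal (0,0), distance |2-0|+|0-0| = 2
Tile 7: at (2,1), goal (2,0), distance |2-2|+|1-0| = 1
Tile 4: at (2,2), goal (1,0), distance |2-1|+|2-0| = 3
Sum: 0 + 3 + 1 + 1 + 1 + 2 + 1 + 3 = 12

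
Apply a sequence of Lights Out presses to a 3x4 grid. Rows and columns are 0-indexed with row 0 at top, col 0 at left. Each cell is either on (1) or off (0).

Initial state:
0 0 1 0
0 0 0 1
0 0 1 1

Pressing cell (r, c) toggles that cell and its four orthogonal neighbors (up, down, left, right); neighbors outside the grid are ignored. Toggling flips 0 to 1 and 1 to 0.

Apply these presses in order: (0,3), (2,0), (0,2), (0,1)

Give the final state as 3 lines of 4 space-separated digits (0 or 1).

After press 1 at (0,3):
0 0 0 1
0 0 0 0
0 0 1 1

After press 2 at (2,0):
0 0 0 1
1 0 0 0
1 1 1 1

After press 3 at (0,2):
0 1 1 0
1 0 1 0
1 1 1 1

After press 4 at (0,1):
1 0 0 0
1 1 1 0
1 1 1 1

Answer: 1 0 0 0
1 1 1 0
1 1 1 1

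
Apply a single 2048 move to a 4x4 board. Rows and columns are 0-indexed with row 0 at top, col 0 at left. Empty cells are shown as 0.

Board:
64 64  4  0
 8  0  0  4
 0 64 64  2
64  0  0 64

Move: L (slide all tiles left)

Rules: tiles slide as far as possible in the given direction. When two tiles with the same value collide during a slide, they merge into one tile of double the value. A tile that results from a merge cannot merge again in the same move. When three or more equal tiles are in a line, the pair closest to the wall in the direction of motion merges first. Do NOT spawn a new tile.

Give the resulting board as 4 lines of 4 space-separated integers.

Slide left:
row 0: [64, 64, 4, 0] -> [128, 4, 0, 0]
row 1: [8, 0, 0, 4] -> [8, 4, 0, 0]
row 2: [0, 64, 64, 2] -> [128, 2, 0, 0]
row 3: [64, 0, 0, 64] -> [128, 0, 0, 0]

Answer: 128   4   0   0
  8   4   0   0
128   2   0   0
128   0   0   0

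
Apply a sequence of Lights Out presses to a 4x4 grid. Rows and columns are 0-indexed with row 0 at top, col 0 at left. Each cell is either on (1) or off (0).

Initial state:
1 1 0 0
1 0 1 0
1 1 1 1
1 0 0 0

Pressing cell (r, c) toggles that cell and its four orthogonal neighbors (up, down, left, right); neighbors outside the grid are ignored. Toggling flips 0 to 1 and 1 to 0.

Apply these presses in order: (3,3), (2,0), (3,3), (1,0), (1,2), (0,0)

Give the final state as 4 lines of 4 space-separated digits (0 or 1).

After press 1 at (3,3):
1 1 0 0
1 0 1 0
1 1 1 0
1 0 1 1

After press 2 at (2,0):
1 1 0 0
0 0 1 0
0 0 1 0
0 0 1 1

After press 3 at (3,3):
1 1 0 0
0 0 1 0
0 0 1 1
0 0 0 0

After press 4 at (1,0):
0 1 0 0
1 1 1 0
1 0 1 1
0 0 0 0

After press 5 at (1,2):
0 1 1 0
1 0 0 1
1 0 0 1
0 0 0 0

After press 6 at (0,0):
1 0 1 0
0 0 0 1
1 0 0 1
0 0 0 0

Answer: 1 0 1 0
0 0 0 1
1 0 0 1
0 0 0 0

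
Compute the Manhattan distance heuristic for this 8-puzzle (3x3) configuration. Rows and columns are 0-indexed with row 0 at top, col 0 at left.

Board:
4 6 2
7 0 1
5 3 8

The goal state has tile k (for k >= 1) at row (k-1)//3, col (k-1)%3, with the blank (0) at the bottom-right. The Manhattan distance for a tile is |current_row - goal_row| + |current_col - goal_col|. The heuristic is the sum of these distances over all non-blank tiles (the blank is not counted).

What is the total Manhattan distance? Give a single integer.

Tile 4: (0,0)->(1,0) = 1
Tile 6: (0,1)->(1,2) = 2
Tile 2: (0,2)->(0,1) = 1
Tile 7: (1,0)->(2,0) = 1
Tile 1: (1,2)->(0,0) = 3
Tile 5: (2,0)->(1,1) = 2
Tile 3: (2,1)->(0,2) = 3
Tile 8: (2,2)->(2,1) = 1
Sum: 1 + 2 + 1 + 1 + 3 + 2 + 3 + 1 = 14

Answer: 14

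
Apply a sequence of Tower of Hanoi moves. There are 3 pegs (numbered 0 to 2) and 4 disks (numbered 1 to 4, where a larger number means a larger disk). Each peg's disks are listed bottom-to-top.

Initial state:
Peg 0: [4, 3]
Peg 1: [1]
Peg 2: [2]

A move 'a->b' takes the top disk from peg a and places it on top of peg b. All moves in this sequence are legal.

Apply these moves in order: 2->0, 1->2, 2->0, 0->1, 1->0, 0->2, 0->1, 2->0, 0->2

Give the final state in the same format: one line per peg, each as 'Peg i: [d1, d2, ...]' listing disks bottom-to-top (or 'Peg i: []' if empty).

Answer: Peg 0: [4, 3]
Peg 1: [2]
Peg 2: [1]

Derivation:
After move 1 (2->0):
Peg 0: [4, 3, 2]
Peg 1: [1]
Peg 2: []

After move 2 (1->2):
Peg 0: [4, 3, 2]
Peg 1: []
Peg 2: [1]

After move 3 (2->0):
Peg 0: [4, 3, 2, 1]
Peg 1: []
Peg 2: []

After move 4 (0->1):
Peg 0: [4, 3, 2]
Peg 1: [1]
Peg 2: []

After move 5 (1->0):
Peg 0: [4, 3, 2, 1]
Peg 1: []
Peg 2: []

After move 6 (0->2):
Peg 0: [4, 3, 2]
Peg 1: []
Peg 2: [1]

After move 7 (0->1):
Peg 0: [4, 3]
Peg 1: [2]
Peg 2: [1]

After move 8 (2->0):
Peg 0: [4, 3, 1]
Peg 1: [2]
Peg 2: []

After move 9 (0->2):
Peg 0: [4, 3]
Peg 1: [2]
Peg 2: [1]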